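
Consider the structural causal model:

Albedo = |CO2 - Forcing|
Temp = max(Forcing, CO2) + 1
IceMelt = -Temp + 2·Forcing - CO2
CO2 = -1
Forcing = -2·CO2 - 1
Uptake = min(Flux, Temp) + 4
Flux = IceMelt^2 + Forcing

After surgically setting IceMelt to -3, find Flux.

10

Under do(IceMelt=-3), the mechanism IceMelt = -Temp + 2·Forcing - CO2 is discarded; IceMelt is fixed at -3.
Forcing = -2·CO2 - 1  [with CO2=-1]  = 1
Flux = IceMelt^2 + Forcing  [with IceMelt=-3, Forcing=1]  = 10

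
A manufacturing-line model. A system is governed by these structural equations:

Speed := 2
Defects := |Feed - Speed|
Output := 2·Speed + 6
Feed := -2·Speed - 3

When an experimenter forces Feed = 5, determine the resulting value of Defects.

3

The intervention breaks the incoming arrows to Feed: Feed := -2·Speed - 3 no longer applies, and Feed = 5.
Defects = |Feed - Speed|  [with Feed=5, Speed=2]  = 3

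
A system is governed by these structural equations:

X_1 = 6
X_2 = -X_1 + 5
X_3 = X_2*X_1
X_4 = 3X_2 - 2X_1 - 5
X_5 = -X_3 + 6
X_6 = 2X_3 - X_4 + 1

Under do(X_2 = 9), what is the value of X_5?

do(X_2=9) replaces the equation X_2 = -X_1 + 5 with the constant X_2 = 9.
X_3 = X_2*X_1  [with X_2=9, X_1=6]  = 54
X_5 = -X_3 + 6  [with X_3=54]  = -48

-48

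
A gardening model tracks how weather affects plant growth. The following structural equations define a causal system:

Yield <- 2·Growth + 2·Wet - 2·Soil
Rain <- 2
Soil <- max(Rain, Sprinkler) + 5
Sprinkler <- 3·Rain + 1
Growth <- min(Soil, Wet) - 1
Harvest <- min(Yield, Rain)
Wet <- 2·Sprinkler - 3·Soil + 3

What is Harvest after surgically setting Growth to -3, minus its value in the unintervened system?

Under do(Growth=-3), the mechanism Growth <- min(Soil, Wet) - 1 is discarded; Growth is fixed at -3.
Sprinkler = 3·Rain + 1  [with Rain=2]  = 7
Soil = max(Rain, Sprinkler) + 5  [with Rain=2, Sprinkler=7]  = 12
Wet = 2·Sprinkler - 3·Soil + 3  [with Sprinkler=7, Soil=12]  = -19
Yield = 2·Growth + 2·Wet - 2·Soil  [with Growth=-3, Wet=-19, Soil=12]  = -68
Harvest = min(Yield, Rain)  [with Yield=-68, Rain=2]  = -68
Without intervention: Sprinkler = 3·Rain + 1  [with Rain=2]  = 7; Soil = max(Rain, Sprinkler) + 5  [with Rain=2, Sprinkler=7]  = 12; Wet = 2·Sprinkler - 3·Soil + 3  [with Sprinkler=7, Soil=12]  = -19; Growth = min(Soil, Wet) - 1  [with Soil=12, Wet=-19]  = -20; Yield = 2·Growth + 2·Wet - 2·Soil  [with Growth=-20, Wet=-19, Soil=12]  = -102; Harvest = min(Yield, Rain)  [with Yield=-102, Rain=2]  = -102.
Change = -68 − (-102) = 34.

34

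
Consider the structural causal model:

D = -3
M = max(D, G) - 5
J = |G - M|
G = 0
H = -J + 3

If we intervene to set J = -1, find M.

Under do(J=-1), the mechanism J = |G - M| is discarded; J is fixed at -1.
Since M is not a descendant of the intervened variable, it is unaffected.
M = max(D, G) - 5  [with D=-3, G=0]  = -5

-5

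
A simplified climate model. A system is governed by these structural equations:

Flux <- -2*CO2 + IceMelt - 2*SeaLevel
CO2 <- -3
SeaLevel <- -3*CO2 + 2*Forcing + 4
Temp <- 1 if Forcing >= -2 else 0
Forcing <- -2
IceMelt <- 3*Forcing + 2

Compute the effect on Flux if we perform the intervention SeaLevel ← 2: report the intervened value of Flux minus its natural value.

14

The intervention breaks the incoming arrows to SeaLevel: SeaLevel <- -3*CO2 + 2*Forcing + 4 no longer applies, and SeaLevel = 2.
IceMelt = 3*Forcing + 2  [with Forcing=-2]  = -4
Flux = -2*CO2 + IceMelt - 2*SeaLevel  [with CO2=-3, IceMelt=-4, SeaLevel=2]  = -2
Without intervention: IceMelt = 3*Forcing + 2  [with Forcing=-2]  = -4; SeaLevel = -3*CO2 + 2*Forcing + 4  [with CO2=-3, Forcing=-2]  = 9; Flux = -2*CO2 + IceMelt - 2*SeaLevel  [with CO2=-3, IceMelt=-4, SeaLevel=9]  = -16.
Change = -2 − (-16) = 14.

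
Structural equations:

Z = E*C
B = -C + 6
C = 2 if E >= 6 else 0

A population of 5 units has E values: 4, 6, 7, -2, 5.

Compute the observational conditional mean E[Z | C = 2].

13

Conditioning on C=2 selects the 2 unit(s) with E ∈ {6, 7}. Their Z values: 12, 14. Mean = 13.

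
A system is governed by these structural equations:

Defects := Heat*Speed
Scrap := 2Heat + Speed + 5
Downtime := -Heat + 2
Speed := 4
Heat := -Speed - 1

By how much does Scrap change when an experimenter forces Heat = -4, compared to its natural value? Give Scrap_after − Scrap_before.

2

Under do(Heat=-4), the mechanism Heat := -Speed - 1 is discarded; Heat is fixed at -4.
Scrap = 2Heat + Speed + 5  [with Heat=-4, Speed=4]  = 1
Without intervention: Heat = -Speed - 1  [with Speed=4]  = -5; Scrap = 2Heat + Speed + 5  [with Heat=-5, Speed=4]  = -1.
Change = 1 − (-1) = 2.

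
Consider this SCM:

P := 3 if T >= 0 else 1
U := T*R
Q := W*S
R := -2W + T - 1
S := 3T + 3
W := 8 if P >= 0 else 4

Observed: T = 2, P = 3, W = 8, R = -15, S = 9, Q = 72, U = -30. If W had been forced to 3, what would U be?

The intervention breaks the incoming arrows to W: W := 8 if P >= 0 else 4 no longer applies, and W = 3.
R = -2W + T - 1  [with W=3, T=2]  = -5
U = T*R  [with T=2, R=-5]  = -10

-10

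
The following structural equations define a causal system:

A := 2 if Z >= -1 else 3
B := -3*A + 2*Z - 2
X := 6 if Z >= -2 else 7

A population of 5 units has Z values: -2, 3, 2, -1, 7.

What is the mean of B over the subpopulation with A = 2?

-2.5

Observing A=2 restricts to units where A's equation naturally yields 2: Z ∈ {3, 2, -1, 7}. In that subpopulation B = -2, -4, -10, 6, mean -2.5.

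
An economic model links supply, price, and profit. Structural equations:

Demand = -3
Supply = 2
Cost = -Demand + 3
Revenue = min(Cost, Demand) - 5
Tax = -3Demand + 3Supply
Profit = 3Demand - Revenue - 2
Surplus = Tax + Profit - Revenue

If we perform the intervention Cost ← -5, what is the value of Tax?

do(Cost=-5) replaces the equation Cost = -Demand + 3 with the constant Cost = -5.
Tax is not downstream of the intervention, so its value is determined by the original equations.
Tax = -3Demand + 3Supply  [with Demand=-3, Supply=2]  = 15

15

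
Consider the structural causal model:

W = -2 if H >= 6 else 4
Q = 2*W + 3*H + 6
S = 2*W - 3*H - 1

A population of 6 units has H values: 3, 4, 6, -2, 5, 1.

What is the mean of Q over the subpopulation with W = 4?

Observing W=4 restricts to units where W's equation naturally yields 4: H ∈ {3, 4, -2, 5, 1}. In that subpopulation Q = 23, 26, 8, 29, 17, mean 20.6.

20.6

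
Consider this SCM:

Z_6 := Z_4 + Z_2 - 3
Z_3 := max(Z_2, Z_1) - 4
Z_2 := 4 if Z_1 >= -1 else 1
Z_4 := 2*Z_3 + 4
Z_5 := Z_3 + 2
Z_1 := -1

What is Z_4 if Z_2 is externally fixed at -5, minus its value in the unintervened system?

Under do(Z_2=-5), the mechanism Z_2 := 4 if Z_1 >= -1 else 1 is discarded; Z_2 is fixed at -5.
Z_3 = max(Z_2, Z_1) - 4  [with Z_2=-5, Z_1=-1]  = -5
Z_4 = 2*Z_3 + 4  [with Z_3=-5]  = -6
Without intervention: Z_2 = 4 if Z_1 >= -1 else 1  [with Z_1=-1]  = 4; Z_3 = max(Z_2, Z_1) - 4  [with Z_2=4, Z_1=-1]  = 0; Z_4 = 2*Z_3 + 4  [with Z_3=0]  = 4.
Change = -6 − 4 = -10.

-10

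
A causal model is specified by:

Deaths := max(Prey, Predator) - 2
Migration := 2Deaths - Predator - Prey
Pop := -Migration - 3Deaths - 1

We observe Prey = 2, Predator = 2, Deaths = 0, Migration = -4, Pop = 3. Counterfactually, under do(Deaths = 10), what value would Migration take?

The intervention breaks the incoming arrows to Deaths: Deaths := max(Prey, Predator) - 2 no longer applies, and Deaths = 10.
Migration = 2Deaths - Predator - Prey  [with Deaths=10, Predator=2, Prey=2]  = 16

16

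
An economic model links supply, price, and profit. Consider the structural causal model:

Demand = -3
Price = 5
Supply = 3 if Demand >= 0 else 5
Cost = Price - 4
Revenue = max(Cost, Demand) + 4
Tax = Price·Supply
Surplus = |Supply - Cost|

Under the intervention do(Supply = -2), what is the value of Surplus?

3

The intervention breaks the incoming arrows to Supply: Supply = 3 if Demand >= 0 else 5 no longer applies, and Supply = -2.
Cost = Price - 4  [with Price=5]  = 1
Surplus = |Supply - Cost|  [with Supply=-2, Cost=1]  = 3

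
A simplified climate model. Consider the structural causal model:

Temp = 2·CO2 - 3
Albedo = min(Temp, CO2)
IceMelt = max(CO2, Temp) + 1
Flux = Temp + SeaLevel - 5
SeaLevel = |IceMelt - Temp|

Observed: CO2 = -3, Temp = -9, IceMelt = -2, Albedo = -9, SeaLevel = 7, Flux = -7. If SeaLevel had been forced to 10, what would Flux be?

-4

The intervention breaks the incoming arrows to SeaLevel: SeaLevel = |IceMelt - Temp| no longer applies, and SeaLevel = 10.
Temp = 2·CO2 - 3  [with CO2=-3]  = -9
Flux = Temp + SeaLevel - 5  [with Temp=-9, SeaLevel=10]  = -4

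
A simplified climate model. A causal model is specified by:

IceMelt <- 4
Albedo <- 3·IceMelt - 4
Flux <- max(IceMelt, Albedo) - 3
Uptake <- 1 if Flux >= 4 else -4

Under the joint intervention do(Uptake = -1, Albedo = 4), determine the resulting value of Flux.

Setting Uptake = -1, Albedo = 4 by intervention discards those variables' equations.
Flux = max(IceMelt, Albedo) - 3  [with IceMelt=4, Albedo=4]  = 1

1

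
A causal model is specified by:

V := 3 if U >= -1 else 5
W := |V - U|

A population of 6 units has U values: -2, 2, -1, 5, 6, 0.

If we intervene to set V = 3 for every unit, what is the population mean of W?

3

Every unit gets V=3 under the intervention. W values become 5, 1, 4, 2, 3, 3; E[W|do(V=3)] = 3.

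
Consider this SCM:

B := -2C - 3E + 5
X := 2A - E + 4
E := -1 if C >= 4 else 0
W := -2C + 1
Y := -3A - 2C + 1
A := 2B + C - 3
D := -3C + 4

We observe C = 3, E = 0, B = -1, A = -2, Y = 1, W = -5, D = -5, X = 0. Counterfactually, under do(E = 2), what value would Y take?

do(E=2) replaces the equation E := -1 if C >= 4 else 0 with the constant E = 2.
B = -2C - 3E + 5  [with C=3, E=2]  = -7
A = 2B + C - 3  [with B=-7, C=3]  = -14
Y = -3A - 2C + 1  [with A=-14, C=3]  = 37

37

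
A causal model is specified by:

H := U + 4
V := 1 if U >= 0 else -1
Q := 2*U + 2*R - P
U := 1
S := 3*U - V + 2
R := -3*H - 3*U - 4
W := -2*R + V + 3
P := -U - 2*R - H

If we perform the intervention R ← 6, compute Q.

32

do(R=6) replaces the equation R := -3*H - 3*U - 4 with the constant R = 6.
H = U + 4  [with U=1]  = 5
P = -U - 2*R - H  [with U=1, R=6, H=5]  = -18
Q = 2*U + 2*R - P  [with U=1, R=6, P=-18]  = 32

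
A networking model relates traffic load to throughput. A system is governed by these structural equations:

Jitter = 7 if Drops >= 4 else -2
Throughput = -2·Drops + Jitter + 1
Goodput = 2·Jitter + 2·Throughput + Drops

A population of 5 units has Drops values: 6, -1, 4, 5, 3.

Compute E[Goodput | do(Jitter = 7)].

Under do(Jitter=7), Jitter's equation is replaced by Jitter=7 for every unit. Per-unit Goodput: 12, 33, 18, 15, 21. Mean = 19.8.

19.8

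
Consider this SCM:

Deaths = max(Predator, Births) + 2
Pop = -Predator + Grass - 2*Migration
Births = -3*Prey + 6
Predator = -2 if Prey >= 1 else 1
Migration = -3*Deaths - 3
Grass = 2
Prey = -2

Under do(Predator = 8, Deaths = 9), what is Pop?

Under do(Predator = 8, Deaths = 9), each intervened variable's structural equation is replaced by its fixed value.
Migration = -3*Deaths - 3  [with Deaths=9]  = -30
Pop = -Predator + Grass - 2*Migration  [with Predator=8, Grass=2, Migration=-30]  = 54

54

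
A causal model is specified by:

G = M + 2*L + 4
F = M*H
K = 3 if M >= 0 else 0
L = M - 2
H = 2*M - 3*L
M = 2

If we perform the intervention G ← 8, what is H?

do(G=8) replaces the equation G = M + 2*L + 4 with the constant G = 8.
H is not downstream of the intervention, so its value is determined by the original equations.
L = M - 2  [with M=2]  = 0
H = 2*M - 3*L  [with M=2, L=0]  = 4

4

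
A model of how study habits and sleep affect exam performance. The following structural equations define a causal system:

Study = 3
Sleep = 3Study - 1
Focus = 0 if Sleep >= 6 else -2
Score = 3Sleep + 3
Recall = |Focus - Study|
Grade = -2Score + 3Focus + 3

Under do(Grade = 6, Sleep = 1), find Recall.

5

The joint intervention fixes Grade = 6, Sleep = 1, removing each variable's own equation.
Focus = 0 if Sleep >= 6 else -2  [with Sleep=1]  = -2
Recall = |Focus - Study|  [with Focus=-2, Study=3]  = 5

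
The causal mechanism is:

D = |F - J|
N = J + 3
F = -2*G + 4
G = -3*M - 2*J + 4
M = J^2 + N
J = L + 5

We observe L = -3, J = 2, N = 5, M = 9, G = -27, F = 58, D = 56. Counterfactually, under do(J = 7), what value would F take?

Under do(J=7), the mechanism J = L + 5 is discarded; J is fixed at 7.
N = J + 3  [with J=7]  = 10
M = J^2 + N  [with J=7, N=10]  = 59
G = -3*M - 2*J + 4  [with M=59, J=7]  = -187
F = -2*G + 4  [with G=-187]  = 378

378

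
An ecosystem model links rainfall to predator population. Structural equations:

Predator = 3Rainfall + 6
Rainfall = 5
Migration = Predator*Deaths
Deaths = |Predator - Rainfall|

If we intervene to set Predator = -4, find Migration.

Under do(Predator=-4), the mechanism Predator = 3Rainfall + 6 is discarded; Predator is fixed at -4.
Deaths = |Predator - Rainfall|  [with Predator=-4, Rainfall=5]  = 9
Migration = Predator*Deaths  [with Predator=-4, Deaths=9]  = -36

-36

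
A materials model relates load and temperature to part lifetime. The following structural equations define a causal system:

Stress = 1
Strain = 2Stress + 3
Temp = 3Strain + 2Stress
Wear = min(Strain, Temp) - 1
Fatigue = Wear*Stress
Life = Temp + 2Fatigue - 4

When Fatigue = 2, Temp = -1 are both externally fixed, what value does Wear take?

Under do(Fatigue = 2, Temp = -1), each intervened variable's structural equation is replaced by its fixed value.
Strain = 2Stress + 3  [with Stress=1]  = 5
Wear = min(Strain, Temp) - 1  [with Strain=5, Temp=-1]  = -2

-2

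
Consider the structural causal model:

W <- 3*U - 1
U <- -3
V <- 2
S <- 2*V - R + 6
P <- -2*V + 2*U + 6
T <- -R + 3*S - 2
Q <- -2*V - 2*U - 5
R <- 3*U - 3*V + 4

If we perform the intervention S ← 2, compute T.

do(S=2) replaces the equation S <- 2*V - R + 6 with the constant S = 2.
R = 3*U - 3*V + 4  [with U=-3, V=2]  = -11
T = -R + 3*S - 2  [with R=-11, S=2]  = 15

15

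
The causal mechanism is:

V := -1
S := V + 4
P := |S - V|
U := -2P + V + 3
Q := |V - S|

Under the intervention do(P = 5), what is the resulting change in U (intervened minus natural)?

-2

The intervention breaks the incoming arrows to P: P := |S - V| no longer applies, and P = 5.
U = -2P + V + 3  [with P=5, V=-1]  = -8
Without intervention: S = V + 4  [with V=-1]  = 3; P = |S - V|  [with S=3, V=-1]  = 4; U = -2P + V + 3  [with P=4, V=-1]  = -6.
Change = -8 − (-6) = -2.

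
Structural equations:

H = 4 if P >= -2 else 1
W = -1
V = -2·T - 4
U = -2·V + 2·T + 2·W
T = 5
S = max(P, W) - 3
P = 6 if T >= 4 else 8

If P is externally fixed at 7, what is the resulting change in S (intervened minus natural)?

1

The intervention breaks the incoming arrows to P: P = 6 if T >= 4 else 8 no longer applies, and P = 7.
S = max(P, W) - 3  [with P=7, W=-1]  = 4
Without intervention: P = 6 if T >= 4 else 8  [with T=5]  = 6; S = max(P, W) - 3  [with P=6, W=-1]  = 3.
Change = 4 − 3 = 1.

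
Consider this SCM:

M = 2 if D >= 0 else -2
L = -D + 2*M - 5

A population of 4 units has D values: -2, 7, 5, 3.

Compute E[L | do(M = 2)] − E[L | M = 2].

Every unit gets M=2 under the intervention. L values become 1, -8, -6, -4; E[L|do(M=2)] = -4.25.
Observing M=2 restricts to units where M's equation naturally yields 2: D ∈ {7, 5, 3}. In that subpopulation L = -8, -6, -4, mean -6.
Difference = -4.25 − (-6) = 1.75.

1.75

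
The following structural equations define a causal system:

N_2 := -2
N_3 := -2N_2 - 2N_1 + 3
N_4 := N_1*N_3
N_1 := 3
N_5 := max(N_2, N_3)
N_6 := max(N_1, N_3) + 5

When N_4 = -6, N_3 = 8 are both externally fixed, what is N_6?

13

The joint intervention fixes N_4 = -6, N_3 = 8, removing each variable's own equation.
N_6 = max(N_1, N_3) + 5  [with N_1=3, N_3=8]  = 13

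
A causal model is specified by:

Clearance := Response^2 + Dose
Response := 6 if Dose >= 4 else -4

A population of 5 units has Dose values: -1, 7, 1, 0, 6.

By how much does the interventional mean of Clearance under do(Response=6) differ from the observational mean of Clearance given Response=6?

do(Response=6) breaks Response's dependence on Dose. With Response=6 fixed, Clearance across the units is 35, 43, 37, 36, 42, mean 38.6.
Observing Response=6 restricts to units where Response's equation naturally yields 6: Dose ∈ {7, 6}. In that subpopulation Clearance = 43, 42, mean 42.5.
Difference = 38.6 − 42.5 = -3.9.

-3.9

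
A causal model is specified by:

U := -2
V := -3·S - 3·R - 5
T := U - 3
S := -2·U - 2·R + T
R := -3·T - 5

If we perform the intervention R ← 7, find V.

do(R=7) replaces the equation R := -3·T - 5 with the constant R = 7.
T = U - 3  [with U=-2]  = -5
S = -2·U - 2·R + T  [with U=-2, R=7, T=-5]  = -15
V = -3·S - 3·R - 5  [with S=-15, R=7]  = 19

19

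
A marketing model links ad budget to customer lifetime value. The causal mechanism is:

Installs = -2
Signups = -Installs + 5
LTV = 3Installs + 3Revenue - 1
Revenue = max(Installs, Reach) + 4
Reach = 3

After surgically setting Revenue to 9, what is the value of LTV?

Intervening sets Revenue = 9 and removes its equation (Revenue = max(Installs, Reach) + 4).
LTV = 3Installs + 3Revenue - 1  [with Installs=-2, Revenue=9]  = 20

20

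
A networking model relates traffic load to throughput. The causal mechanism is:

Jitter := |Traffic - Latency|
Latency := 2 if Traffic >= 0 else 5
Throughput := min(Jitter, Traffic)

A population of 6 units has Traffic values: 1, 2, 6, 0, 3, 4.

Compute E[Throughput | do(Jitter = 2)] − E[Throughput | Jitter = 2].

0.5

The intervention sets Jitter=2 in all 6 units regardless of Traffic. Recomputing Throughput per unit gives 1, 2, 2, 0, 2, 2; average 1.5.
Conditioning on Jitter=2 selects the 2 unit(s) with Traffic ∈ {0, 4}. Their Throughput values: 0, 2. Mean = 1.
Difference = 1.5 − 1 = 0.5.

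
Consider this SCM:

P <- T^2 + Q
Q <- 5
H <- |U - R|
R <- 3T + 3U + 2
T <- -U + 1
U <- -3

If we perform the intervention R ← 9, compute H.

12

Intervening sets R = 9 and removes its equation (R <- 3T + 3U + 2).
H = |U - R|  [with U=-3, R=9]  = 12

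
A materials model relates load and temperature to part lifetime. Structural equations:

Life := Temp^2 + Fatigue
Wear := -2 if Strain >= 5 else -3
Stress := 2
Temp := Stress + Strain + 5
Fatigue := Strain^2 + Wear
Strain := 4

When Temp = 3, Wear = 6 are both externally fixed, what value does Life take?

Setting Temp = 3, Wear = 6 by intervention discards those variables' equations.
Fatigue = Strain^2 + Wear  [with Strain=4, Wear=6]  = 22
Life = Temp^2 + Fatigue  [with Temp=3, Fatigue=22]  = 31

31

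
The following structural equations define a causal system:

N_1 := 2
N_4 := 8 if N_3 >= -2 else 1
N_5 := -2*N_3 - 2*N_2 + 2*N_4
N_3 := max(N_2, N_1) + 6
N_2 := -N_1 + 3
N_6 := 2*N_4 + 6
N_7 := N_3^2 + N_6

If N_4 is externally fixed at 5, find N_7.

80

The intervention breaks the incoming arrows to N_4: N_4 := 8 if N_3 >= -2 else 1 no longer applies, and N_4 = 5.
N_2 = -N_1 + 3  [with N_1=2]  = 1
N_3 = max(N_2, N_1) + 6  [with N_2=1, N_1=2]  = 8
N_6 = 2*N_4 + 6  [with N_4=5]  = 16
N_7 = N_3^2 + N_6  [with N_3=8, N_6=16]  = 80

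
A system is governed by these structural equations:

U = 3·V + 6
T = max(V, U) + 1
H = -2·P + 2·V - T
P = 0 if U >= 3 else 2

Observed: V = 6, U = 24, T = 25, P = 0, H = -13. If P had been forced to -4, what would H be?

Intervening sets P = -4 and removes its equation (P = 0 if U >= 3 else 2).
U = 3·V + 6  [with V=6]  = 24
T = max(V, U) + 1  [with V=6, U=24]  = 25
H = -2·P + 2·V - T  [with P=-4, V=6, T=25]  = -5

-5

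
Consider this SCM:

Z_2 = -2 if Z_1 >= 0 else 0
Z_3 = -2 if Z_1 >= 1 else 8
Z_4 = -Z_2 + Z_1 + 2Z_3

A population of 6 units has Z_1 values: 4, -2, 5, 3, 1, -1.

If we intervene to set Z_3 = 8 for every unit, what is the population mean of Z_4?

19

Under do(Z_3=8), Z_3's equation is replaced by Z_3=8 for every unit. Per-unit Z_4: 22, 14, 23, 21, 19, 15. Mean = 19.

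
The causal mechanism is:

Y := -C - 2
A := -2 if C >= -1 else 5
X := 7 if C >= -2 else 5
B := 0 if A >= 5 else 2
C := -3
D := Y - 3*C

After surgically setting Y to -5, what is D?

Under do(Y=-5), the mechanism Y := -C - 2 is discarded; Y is fixed at -5.
D = Y - 3*C  [with Y=-5, C=-3]  = 4

4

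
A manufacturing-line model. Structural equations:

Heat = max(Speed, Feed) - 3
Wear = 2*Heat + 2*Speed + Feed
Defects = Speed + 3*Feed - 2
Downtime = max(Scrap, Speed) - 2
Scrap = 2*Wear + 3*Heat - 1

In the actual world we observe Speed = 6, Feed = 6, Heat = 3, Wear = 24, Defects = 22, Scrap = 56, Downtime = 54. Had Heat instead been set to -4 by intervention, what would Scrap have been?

7

The intervention breaks the incoming arrows to Heat: Heat = max(Speed, Feed) - 3 no longer applies, and Heat = -4.
Wear = 2*Heat + 2*Speed + Feed  [with Heat=-4, Speed=6, Feed=6]  = 10
Scrap = 2*Wear + 3*Heat - 1  [with Wear=10, Heat=-4]  = 7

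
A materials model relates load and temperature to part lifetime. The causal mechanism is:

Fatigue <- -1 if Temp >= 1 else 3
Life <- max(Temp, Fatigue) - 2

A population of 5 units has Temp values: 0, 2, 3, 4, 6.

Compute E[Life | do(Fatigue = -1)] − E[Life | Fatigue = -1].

-0.75

Under do(Fatigue=-1), Fatigue's equation is replaced by Fatigue=-1 for every unit. Per-unit Life: -2, 0, 1, 2, 4. Mean = 1.
Conditioning on Fatigue=-1 selects the 4 unit(s) with Temp ∈ {2, 3, 4, 6}. Their Life values: 0, 1, 2, 4. Mean = 1.75.
Difference = 1 − 1.75 = -0.75.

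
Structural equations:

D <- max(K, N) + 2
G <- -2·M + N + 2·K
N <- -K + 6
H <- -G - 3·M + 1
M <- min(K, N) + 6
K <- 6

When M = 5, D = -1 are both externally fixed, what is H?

Setting M = 5, D = -1 by intervention discards those variables' equations.
N = -K + 6  [with K=6]  = 0
G = -2·M + N + 2·K  [with M=5, N=0, K=6]  = 2
H = -G - 3·M + 1  [with G=2, M=5]  = -16

-16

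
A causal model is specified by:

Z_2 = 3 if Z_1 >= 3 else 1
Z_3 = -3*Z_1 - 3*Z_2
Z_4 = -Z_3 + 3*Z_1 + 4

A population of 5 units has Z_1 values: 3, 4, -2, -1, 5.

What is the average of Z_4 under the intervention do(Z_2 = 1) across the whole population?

17.8

do(Z_2=1) breaks Z_2's dependence on Z_1. With Z_2=1 fixed, Z_4 across the units is 25, 31, -5, 1, 37, mean 17.8.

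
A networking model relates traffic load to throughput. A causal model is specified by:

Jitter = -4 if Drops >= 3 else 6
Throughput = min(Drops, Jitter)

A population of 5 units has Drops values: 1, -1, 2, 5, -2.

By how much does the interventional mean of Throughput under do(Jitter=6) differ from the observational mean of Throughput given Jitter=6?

1

Under do(Jitter=6), Jitter's equation is replaced by Jitter=6 for every unit. Per-unit Throughput: 1, -1, 2, 5, -2. Mean = 1.
Conditioning on Jitter=6 selects the 4 unit(s) with Drops ∈ {1, -1, 2, -2}. Their Throughput values: 1, -1, 2, -2. Mean = 0.
Difference = 1 − 0 = 1.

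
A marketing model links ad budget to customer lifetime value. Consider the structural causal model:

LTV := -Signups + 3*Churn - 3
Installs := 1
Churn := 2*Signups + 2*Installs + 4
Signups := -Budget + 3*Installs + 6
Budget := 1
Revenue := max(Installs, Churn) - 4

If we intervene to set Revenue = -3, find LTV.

55

The intervention breaks the incoming arrows to Revenue: Revenue := max(Installs, Churn) - 4 no longer applies, and Revenue = -3.
Since LTV is not a descendant of the intervened variable, it is unaffected.
Signups = -Budget + 3*Installs + 6  [with Budget=1, Installs=1]  = 8
Churn = 2*Signups + 2*Installs + 4  [with Signups=8, Installs=1]  = 22
LTV = -Signups + 3*Churn - 3  [with Signups=8, Churn=22]  = 55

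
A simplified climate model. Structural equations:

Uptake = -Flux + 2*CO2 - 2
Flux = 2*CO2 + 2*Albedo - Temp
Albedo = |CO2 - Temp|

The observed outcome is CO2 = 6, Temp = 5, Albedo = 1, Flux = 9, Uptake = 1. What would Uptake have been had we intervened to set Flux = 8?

Intervening sets Flux = 8 and removes its equation (Flux = 2*CO2 + 2*Albedo - Temp).
Uptake = -Flux + 2*CO2 - 2  [with Flux=8, CO2=6]  = 2

2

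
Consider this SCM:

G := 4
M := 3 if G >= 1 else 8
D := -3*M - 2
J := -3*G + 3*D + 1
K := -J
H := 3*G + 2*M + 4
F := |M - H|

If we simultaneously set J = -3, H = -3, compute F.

Setting J = -3, H = -3 by intervention discards those variables' equations.
M = 3 if G >= 1 else 8  [with G=4]  = 3
F = |M - H|  [with M=3, H=-3]  = 6

6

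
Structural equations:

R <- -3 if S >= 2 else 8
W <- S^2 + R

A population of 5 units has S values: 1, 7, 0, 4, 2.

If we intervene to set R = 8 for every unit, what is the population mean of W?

22

do(R=8) breaks R's dependence on S. With R=8 fixed, W across the units is 9, 57, 8, 24, 12, mean 22.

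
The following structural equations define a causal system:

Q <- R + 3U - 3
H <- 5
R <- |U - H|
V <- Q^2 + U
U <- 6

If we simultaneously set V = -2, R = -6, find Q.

9

Under do(V = -2, R = -6), each intervened variable's structural equation is replaced by its fixed value.
Q = R + 3U - 3  [with R=-6, U=6]  = 9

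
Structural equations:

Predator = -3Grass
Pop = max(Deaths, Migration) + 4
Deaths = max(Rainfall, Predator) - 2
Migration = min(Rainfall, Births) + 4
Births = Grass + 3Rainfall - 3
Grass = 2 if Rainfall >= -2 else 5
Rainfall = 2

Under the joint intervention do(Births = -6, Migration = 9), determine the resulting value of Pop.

13

Setting Births = -6, Migration = 9 by intervention discards those variables' equations.
Grass = 2 if Rainfall >= -2 else 5  [with Rainfall=2]  = 2
Predator = -3Grass  [with Grass=2]  = -6
Deaths = max(Rainfall, Predator) - 2  [with Rainfall=2, Predator=-6]  = 0
Pop = max(Deaths, Migration) + 4  [with Deaths=0, Migration=9]  = 13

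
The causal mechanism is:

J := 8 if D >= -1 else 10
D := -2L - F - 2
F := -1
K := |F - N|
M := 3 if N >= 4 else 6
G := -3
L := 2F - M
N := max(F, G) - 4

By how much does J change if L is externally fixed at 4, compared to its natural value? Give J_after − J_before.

Intervening sets L = 4 and removes its equation (L := 2F - M).
D = -2L - F - 2  [with L=4, F=-1]  = -9
J = 8 if D >= -1 else 10  [with D=-9]  = 10
Without intervention: N = max(F, G) - 4  [with F=-1, G=-3]  = -5; M = 3 if N >= 4 else 6  [with N=-5]  = 6; L = 2F - M  [with F=-1, M=6]  = -8; D = -2L - F - 2  [with L=-8, F=-1]  = 15; J = 8 if D >= -1 else 10  [with D=15]  = 8.
Change = 10 − 8 = 2.

2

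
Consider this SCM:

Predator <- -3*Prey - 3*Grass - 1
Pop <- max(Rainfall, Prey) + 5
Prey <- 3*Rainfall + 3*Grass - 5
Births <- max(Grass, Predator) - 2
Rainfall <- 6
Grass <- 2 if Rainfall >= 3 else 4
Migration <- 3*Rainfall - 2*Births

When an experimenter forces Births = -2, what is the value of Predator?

The intervention breaks the incoming arrows to Births: Births <- max(Grass, Predator) - 2 no longer applies, and Births = -2.
Since Predator is not a descendant of the intervened variable, it is unaffected.
Grass = 2 if Rainfall >= 3 else 4  [with Rainfall=6]  = 2
Prey = 3*Rainfall + 3*Grass - 5  [with Rainfall=6, Grass=2]  = 19
Predator = -3*Prey - 3*Grass - 1  [with Prey=19, Grass=2]  = -64

-64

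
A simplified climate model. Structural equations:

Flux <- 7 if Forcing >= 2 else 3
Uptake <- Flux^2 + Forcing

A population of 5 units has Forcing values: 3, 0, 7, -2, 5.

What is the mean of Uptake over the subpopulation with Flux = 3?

8

Observing Flux=3 restricts to units where Flux's equation naturally yields 3: Forcing ∈ {0, -2}. In that subpopulation Uptake = 9, 7, mean 8.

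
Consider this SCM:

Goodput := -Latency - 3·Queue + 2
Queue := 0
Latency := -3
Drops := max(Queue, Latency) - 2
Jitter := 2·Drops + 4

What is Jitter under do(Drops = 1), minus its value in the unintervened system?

6

The intervention breaks the incoming arrows to Drops: Drops := max(Queue, Latency) - 2 no longer applies, and Drops = 1.
Jitter = 2·Drops + 4  [with Drops=1]  = 6
Without intervention: Drops = max(Queue, Latency) - 2  [with Queue=0, Latency=-3]  = -2; Jitter = 2·Drops + 4  [with Drops=-2]  = 0.
Change = 6 − 0 = 6.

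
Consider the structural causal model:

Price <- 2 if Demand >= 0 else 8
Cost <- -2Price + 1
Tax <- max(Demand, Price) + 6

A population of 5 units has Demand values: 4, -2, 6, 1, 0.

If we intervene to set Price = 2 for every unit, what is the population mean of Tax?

9.2

do(Price=2) breaks Price's dependence on Demand. With Price=2 fixed, Tax across the units is 10, 8, 12, 8, 8, mean 9.2.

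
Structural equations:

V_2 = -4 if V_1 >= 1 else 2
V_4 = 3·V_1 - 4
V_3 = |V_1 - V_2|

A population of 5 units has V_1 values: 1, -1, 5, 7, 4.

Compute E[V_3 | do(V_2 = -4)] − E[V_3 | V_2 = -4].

-1.05

Every unit gets V_2=-4 under the intervention. V_3 values become 5, 3, 9, 11, 8; E[V_3|do(V_2=-4)] = 7.2.
E[V_3|V_2=-4] averages over only the 4 units with V_2=-4 (V_1 = 1, 5, 7, 4): V_3 = 5, 9, 11, 8, mean 8.25.
Difference = 7.2 − 8.25 = -1.05.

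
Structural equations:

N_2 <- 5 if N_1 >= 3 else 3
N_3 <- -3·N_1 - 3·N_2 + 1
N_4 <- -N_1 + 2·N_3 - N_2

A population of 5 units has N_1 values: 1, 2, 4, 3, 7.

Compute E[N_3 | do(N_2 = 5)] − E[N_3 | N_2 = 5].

Every unit gets N_2=5 under the intervention. N_3 values become -17, -20, -26, -23, -35; E[N_3|do(N_2=5)] = -24.2.
Observing N_2=5 restricts to units where N_2's equation naturally yields 5: N_1 ∈ {4, 3, 7}. In that subpopulation N_3 = -26, -23, -35, mean -28.
Difference = -24.2 − (-28) = 3.8.

3.8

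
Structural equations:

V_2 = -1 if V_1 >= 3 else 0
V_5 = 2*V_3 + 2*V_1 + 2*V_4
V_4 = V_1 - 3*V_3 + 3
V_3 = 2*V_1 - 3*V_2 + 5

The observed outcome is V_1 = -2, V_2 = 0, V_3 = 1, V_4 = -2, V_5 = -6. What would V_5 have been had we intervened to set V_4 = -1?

-4

Intervening sets V_4 = -1 and removes its equation (V_4 = V_1 - 3*V_3 + 3).
V_2 = -1 if V_1 >= 3 else 0  [with V_1=-2]  = 0
V_3 = 2*V_1 - 3*V_2 + 5  [with V_1=-2, V_2=0]  = 1
V_5 = 2*V_3 + 2*V_1 + 2*V_4  [with V_3=1, V_1=-2, V_4=-1]  = -4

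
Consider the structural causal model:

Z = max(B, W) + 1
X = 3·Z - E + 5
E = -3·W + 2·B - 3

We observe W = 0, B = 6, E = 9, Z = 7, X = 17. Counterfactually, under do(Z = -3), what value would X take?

-13

Intervening sets Z = -3 and removes its equation (Z = max(B, W) + 1).
E = -3·W + 2·B - 3  [with W=0, B=6]  = 9
X = 3·Z - E + 5  [with Z=-3, E=9]  = -13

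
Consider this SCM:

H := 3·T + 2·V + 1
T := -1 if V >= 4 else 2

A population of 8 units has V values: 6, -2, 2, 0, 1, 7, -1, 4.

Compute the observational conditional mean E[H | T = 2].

7

Conditioning on T=2 selects the 5 unit(s) with V ∈ {-2, 2, 0, 1, -1}. Their H values: 3, 11, 7, 9, 5. Mean = 7.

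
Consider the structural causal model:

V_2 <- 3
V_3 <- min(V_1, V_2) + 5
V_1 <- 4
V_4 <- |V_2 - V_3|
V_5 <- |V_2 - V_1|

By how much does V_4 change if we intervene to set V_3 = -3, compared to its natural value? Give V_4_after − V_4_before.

The intervention breaks the incoming arrows to V_3: V_3 <- min(V_1, V_2) + 5 no longer applies, and V_3 = -3.
V_4 = |V_2 - V_3|  [with V_2=3, V_3=-3]  = 6
Without intervention: V_3 = min(V_1, V_2) + 5  [with V_1=4, V_2=3]  = 8; V_4 = |V_2 - V_3|  [with V_2=3, V_3=8]  = 5.
Change = 6 − 5 = 1.

1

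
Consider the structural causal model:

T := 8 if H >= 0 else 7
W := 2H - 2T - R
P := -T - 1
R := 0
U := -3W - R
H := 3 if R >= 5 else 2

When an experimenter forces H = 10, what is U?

do(H=10) replaces the equation H := 3 if R >= 5 else 2 with the constant H = 10.
T = 8 if H >= 0 else 7  [with H=10]  = 8
W = 2H - 2T - R  [with H=10, T=8, R=0]  = 4
U = -3W - R  [with W=4, R=0]  = -12

-12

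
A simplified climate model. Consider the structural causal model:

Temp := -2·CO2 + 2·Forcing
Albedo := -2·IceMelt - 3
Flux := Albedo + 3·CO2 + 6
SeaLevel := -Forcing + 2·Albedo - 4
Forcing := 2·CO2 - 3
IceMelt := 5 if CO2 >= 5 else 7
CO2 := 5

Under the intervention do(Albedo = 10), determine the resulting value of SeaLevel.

The intervention breaks the incoming arrows to Albedo: Albedo := -2·IceMelt - 3 no longer applies, and Albedo = 10.
Forcing = 2·CO2 - 3  [with CO2=5]  = 7
SeaLevel = -Forcing + 2·Albedo - 4  [with Forcing=7, Albedo=10]  = 9

9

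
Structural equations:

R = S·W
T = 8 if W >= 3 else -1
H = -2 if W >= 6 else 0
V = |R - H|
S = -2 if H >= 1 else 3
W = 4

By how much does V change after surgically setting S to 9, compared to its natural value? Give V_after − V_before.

24

Under do(S=9), the mechanism S = -2 if H >= 1 else 3 is discarded; S is fixed at 9.
H = -2 if W >= 6 else 0  [with W=4]  = 0
R = S·W  [with S=9, W=4]  = 36
V = |R - H|  [with R=36, H=0]  = 36
Without intervention: H = -2 if W >= 6 else 0  [with W=4]  = 0; S = -2 if H >= 1 else 3  [with H=0]  = 3; R = S·W  [with S=3, W=4]  = 12; V = |R - H|  [with R=12, H=0]  = 12.
Change = 36 − 12 = 24.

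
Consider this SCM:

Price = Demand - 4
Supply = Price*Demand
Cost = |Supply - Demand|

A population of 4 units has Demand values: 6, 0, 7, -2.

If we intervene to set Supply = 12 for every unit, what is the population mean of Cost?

The intervention sets Supply=12 in all 4 units regardless of Demand. Recomputing Cost per unit gives 6, 12, 5, 14; average 9.25.

9.25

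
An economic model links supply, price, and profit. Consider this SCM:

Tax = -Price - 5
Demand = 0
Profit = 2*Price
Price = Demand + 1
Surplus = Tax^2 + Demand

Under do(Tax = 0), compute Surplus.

0

do(Tax=0) replaces the equation Tax = -Price - 5 with the constant Tax = 0.
Surplus = Tax^2 + Demand  [with Tax=0, Demand=0]  = 0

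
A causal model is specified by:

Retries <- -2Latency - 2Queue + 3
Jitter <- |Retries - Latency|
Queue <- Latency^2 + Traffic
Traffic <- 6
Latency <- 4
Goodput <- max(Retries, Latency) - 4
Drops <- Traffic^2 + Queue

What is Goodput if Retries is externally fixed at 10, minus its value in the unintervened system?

6

Under do(Retries=10), the mechanism Retries <- -2Latency - 2Queue + 3 is discarded; Retries is fixed at 10.
Goodput = max(Retries, Latency) - 4  [with Retries=10, Latency=4]  = 6
Without intervention: Queue = Latency^2 + Traffic  [with Latency=4, Traffic=6]  = 22; Retries = -2Latency - 2Queue + 3  [with Latency=4, Queue=22]  = -49; Goodput = max(Retries, Latency) - 4  [with Retries=-49, Latency=4]  = 0.
Change = 6 − 0 = 6.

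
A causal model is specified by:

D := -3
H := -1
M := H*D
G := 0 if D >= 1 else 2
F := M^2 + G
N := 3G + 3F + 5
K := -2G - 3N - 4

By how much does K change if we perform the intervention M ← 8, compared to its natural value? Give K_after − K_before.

-495

The intervention breaks the incoming arrows to M: M := H*D no longer applies, and M = 8.
G = 0 if D >= 1 else 2  [with D=-3]  = 2
F = M^2 + G  [with M=8, G=2]  = 66
N = 3G + 3F + 5  [with G=2, F=66]  = 209
K = -2G - 3N - 4  [with G=2, N=209]  = -635
Without intervention: M = H*D  [with H=-1, D=-3]  = 3; G = 0 if D >= 1 else 2  [with D=-3]  = 2; F = M^2 + G  [with M=3, G=2]  = 11; N = 3G + 3F + 5  [with G=2, F=11]  = 44; K = -2G - 3N - 4  [with G=2, N=44]  = -140.
Change = -635 − (-140) = -495.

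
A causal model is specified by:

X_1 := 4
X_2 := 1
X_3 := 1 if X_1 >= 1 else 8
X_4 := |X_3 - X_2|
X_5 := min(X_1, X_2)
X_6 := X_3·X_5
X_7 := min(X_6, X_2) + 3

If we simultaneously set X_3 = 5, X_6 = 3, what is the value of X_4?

4

Setting X_3 = 5, X_6 = 3 by intervention discards those variables' equations.
X_4 = |X_3 - X_2|  [with X_3=5, X_2=1]  = 4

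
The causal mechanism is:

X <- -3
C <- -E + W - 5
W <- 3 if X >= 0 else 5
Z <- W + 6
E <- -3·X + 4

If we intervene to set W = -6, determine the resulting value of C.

do(W=-6) replaces the equation W <- 3 if X >= 0 else 5 with the constant W = -6.
E = -3·X + 4  [with X=-3]  = 13
C = -E + W - 5  [with E=13, W=-6]  = -24

-24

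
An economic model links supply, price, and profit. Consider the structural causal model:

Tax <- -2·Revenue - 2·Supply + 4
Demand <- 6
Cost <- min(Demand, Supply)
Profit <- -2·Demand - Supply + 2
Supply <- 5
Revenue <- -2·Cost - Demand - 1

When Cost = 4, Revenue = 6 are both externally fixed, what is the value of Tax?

-18

Setting Cost = 4, Revenue = 6 by intervention discards those variables' equations.
Tax = -2·Revenue - 2·Supply + 4  [with Revenue=6, Supply=5]  = -18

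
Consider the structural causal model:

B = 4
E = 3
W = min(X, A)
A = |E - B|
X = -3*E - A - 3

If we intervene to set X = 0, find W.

Intervening sets X = 0 and removes its equation (X = -3*E - A - 3).
A = |E - B|  [with E=3, B=4]  = 1
W = min(X, A)  [with X=0, A=1]  = 0

0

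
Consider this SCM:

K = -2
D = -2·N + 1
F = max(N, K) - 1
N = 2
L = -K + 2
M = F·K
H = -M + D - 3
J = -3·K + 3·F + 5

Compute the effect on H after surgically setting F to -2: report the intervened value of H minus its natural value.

The intervention breaks the incoming arrows to F: F = max(N, K) - 1 no longer applies, and F = -2.
M = F·K  [with F=-2, K=-2]  = 4
D = -2·N + 1  [with N=2]  = -3
H = -M + D - 3  [with M=4, D=-3]  = -10
Without intervention: F = max(N, K) - 1  [with N=2, K=-2]  = 1; M = F·K  [with F=1, K=-2]  = -2; D = -2·N + 1  [with N=2]  = -3; H = -M + D - 3  [with M=-2, D=-3]  = -4.
Change = -10 − (-4) = -6.

-6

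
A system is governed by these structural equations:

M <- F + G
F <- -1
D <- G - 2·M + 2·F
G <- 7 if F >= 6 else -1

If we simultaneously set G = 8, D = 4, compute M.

The joint intervention fixes G = 8, D = 4, removing each variable's own equation.
M = F + G  [with F=-1, G=8]  = 7

7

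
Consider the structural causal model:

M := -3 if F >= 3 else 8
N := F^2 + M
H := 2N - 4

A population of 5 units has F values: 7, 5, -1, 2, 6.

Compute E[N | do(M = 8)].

31

The intervention sets M=8 in all 5 units regardless of F. Recomputing N per unit gives 57, 33, 9, 12, 44; average 31.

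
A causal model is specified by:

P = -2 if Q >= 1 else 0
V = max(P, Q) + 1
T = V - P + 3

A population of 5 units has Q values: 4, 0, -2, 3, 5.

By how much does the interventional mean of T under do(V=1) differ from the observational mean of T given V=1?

1.2

do(V=1) breaks V's dependence on Q. With V=1 fixed, T across the units is 6, 4, 4, 6, 6, mean 5.2.
Observing V=1 restricts to units where V's equation naturally yields 1: Q ∈ {0, -2}. In that subpopulation T = 4, 4, mean 4.
Difference = 5.2 − 4 = 1.2.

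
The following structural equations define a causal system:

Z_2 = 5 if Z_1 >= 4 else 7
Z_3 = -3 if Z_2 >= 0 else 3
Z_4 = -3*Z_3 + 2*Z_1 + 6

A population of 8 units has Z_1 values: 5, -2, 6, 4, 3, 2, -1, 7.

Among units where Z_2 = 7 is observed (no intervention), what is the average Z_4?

16

E[Z_4|Z_2=7] averages over only the 4 units with Z_2=7 (Z_1 = -2, 3, 2, -1): Z_4 = 11, 21, 19, 13, mean 16.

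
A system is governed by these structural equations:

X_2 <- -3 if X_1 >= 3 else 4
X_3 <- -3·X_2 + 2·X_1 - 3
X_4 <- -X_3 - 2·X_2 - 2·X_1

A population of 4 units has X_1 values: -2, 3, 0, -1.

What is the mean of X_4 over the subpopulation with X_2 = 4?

Observing X_2=4 restricts to units where X_2's equation naturally yields 4: X_1 ∈ {-2, 0, -1}. In that subpopulation X_4 = 15, 7, 11, mean 11.

11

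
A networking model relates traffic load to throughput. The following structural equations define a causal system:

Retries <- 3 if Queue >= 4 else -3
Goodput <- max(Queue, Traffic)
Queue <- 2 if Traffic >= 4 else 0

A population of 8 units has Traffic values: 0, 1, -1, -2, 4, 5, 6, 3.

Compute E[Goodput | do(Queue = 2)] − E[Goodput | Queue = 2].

do(Queue=2) breaks Queue's dependence on Traffic. With Queue=2 fixed, Goodput across the units is 2, 2, 2, 2, 4, 5, 6, 3, mean 3.25.
Observing Queue=2 restricts to units where Queue's equation naturally yields 2: Traffic ∈ {4, 5, 6}. In that subpopulation Goodput = 4, 5, 6, mean 5.
Difference = 3.25 − 5 = -1.75.

-1.75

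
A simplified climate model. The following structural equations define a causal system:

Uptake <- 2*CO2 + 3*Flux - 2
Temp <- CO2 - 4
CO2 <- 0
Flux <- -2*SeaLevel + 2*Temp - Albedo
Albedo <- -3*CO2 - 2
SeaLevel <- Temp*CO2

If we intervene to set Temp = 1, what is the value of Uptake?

10

Under do(Temp=1), the mechanism Temp <- CO2 - 4 is discarded; Temp is fixed at 1.
Albedo = -3*CO2 - 2  [with CO2=0]  = -2
SeaLevel = Temp*CO2  [with Temp=1, CO2=0]  = 0
Flux = -2*SeaLevel + 2*Temp - Albedo  [with SeaLevel=0, Temp=1, Albedo=-2]  = 4
Uptake = 2*CO2 + 3*Flux - 2  [with CO2=0, Flux=4]  = 10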